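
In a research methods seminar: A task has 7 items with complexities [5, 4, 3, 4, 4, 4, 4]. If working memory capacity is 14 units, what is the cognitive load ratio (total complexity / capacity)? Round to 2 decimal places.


Total complexity = 5 + 4 + 3 + 4 + 4 + 4 + 4 = 28
Load = total / capacity = 28 / 14
= 2.00


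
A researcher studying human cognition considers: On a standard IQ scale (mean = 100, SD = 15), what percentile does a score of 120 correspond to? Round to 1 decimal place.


z = (IQ - mean) / SD
z = (120 - 100) / 15 = 1.3333
Percentile = Phi(1.3333) * 100
Phi(1.3333) = 0.908783
= 90.9


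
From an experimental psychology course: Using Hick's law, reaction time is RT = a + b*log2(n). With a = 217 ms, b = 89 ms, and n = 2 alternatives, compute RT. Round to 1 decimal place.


RT = 217 + 89 * log2(2)
log2(2) = 1.0
RT = 217 + 89 * 1.0
= 217 + 89.0
= 306.0 ms


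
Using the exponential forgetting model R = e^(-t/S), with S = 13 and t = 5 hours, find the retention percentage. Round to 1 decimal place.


R = e^(-t/S)
-t/S = -5/13 = -0.384615
R = e^(-0.384615) = 0.680713
Percentage = 0.680713 * 100
= 68.1


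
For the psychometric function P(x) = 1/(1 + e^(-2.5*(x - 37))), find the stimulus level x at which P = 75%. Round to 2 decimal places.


At P = 0.75: 0.75 = 1/(1 + e^(-k*(x-x0)))
Solving: e^(-k*(x-x0)) = 1/3
x = x0 + ln(3)/k
ln(3) = 1.0986
x = 37 + 1.0986/2.5
= 37 + 0.4394
= 37.44


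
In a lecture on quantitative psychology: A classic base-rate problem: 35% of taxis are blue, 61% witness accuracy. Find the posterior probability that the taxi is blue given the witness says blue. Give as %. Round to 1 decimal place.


P(blue | says blue) = P(says blue | blue)*P(blue) / [P(says blue | blue)*P(blue) + P(says blue | not blue)*P(not blue)]
Numerator = 0.61 * 0.35 = 0.2135
False identification = 0.39 * 0.65 = 0.2535
P = 0.2135 / (0.2135 + 0.2535)
= 0.2135 / 0.467
As percentage = 45.7


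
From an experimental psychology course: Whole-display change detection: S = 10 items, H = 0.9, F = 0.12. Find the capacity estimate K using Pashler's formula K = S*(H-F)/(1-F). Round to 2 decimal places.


K = S * (H - F) / (1 - F)
H - F = 0.78
1 - F = 0.88
K = 10 * 0.78 / 0.88
= 8.86


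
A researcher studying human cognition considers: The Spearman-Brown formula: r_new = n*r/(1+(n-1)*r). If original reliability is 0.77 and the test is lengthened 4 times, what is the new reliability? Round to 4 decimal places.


r_new = n*r / (1 + (n-1)*r)
Numerator = 4 * 0.77 = 3.08
Denominator = 1 + 3 * 0.77 = 3.31
r_new = 3.08 / 3.31
= 0.9305


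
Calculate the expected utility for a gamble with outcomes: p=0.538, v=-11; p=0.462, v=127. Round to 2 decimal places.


EU = sum(p_i * v_i)
0.538 * -11 = -5.918
0.462 * 127 = 58.674
EU = -5.918 + 58.674
= 52.76


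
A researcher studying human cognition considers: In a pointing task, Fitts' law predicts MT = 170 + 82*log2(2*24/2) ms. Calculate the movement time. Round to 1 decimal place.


MT = 170 + 82 * log2(2*24/2)
2D/W = 24.0
log2(24.0) = 4.585
MT = 170 + 82 * 4.585
= 546.0 ms


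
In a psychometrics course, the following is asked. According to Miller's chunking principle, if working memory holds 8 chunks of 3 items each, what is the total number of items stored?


Total items = chunks * items_per_chunk
= 8 * 3
= 24


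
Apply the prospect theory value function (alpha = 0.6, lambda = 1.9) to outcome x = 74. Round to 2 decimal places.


Since x = 74 >= 0, use v(x) = x^0.6
74^0.6 = 13.2294
v(74) = 13.23


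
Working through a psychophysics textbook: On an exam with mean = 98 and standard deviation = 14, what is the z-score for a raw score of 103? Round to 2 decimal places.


z = (X - mu) / sigma
= (103 - 98) / 14
= 5 / 14
= 0.36


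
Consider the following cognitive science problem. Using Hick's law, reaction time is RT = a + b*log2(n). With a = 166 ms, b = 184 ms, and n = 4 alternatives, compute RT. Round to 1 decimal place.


RT = 166 + 184 * log2(4)
log2(4) = 2.0
RT = 166 + 184 * 2.0
= 166 + 368.0
= 534.0 ms


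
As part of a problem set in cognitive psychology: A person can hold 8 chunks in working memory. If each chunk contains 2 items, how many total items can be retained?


Total items = chunks * items_per_chunk
= 8 * 2
= 16


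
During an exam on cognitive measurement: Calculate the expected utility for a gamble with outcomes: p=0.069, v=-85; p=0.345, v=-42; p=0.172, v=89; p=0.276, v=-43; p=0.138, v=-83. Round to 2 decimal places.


EU = sum(p_i * v_i)
0.069 * -85 = -5.865
0.345 * -42 = -14.49
0.172 * 89 = 15.308
0.276 * -43 = -11.868
0.138 * -83 = -11.454
EU = -5.865 + -14.49 + 15.308 + -11.868 + -11.454
= -28.37


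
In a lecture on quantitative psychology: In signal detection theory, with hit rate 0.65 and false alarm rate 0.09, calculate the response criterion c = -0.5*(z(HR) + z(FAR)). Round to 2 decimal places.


c = -0.5 * (z(HR) + z(FAR))
z(0.65) = 0.3853
z(0.09) = -1.3408
c = -0.5 * (0.3853 + -1.3408)
= -0.5 * -0.9555
= 0.48


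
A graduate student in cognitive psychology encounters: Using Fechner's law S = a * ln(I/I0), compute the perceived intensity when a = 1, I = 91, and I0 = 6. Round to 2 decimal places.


S = 1 * ln(91/6)
I/I0 = 15.166667
ln(15.166667) = 2.7191
S = 1 * 2.7191
= 2.72


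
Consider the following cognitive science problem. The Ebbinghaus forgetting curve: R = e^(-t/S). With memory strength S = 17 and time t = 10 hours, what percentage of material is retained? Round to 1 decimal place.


R = e^(-t/S)
-t/S = -10/17 = -0.588235
R = e^(-0.588235) = 0.555307
Percentage = 0.555307 * 100
= 55.5


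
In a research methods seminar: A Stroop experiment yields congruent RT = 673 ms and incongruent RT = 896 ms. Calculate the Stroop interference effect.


Stroop effect = RT(incongruent) - RT(congruent)
= 896 - 673
= 223 ms


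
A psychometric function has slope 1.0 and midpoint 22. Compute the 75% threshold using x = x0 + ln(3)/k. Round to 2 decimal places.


At P = 0.75: 0.75 = 1/(1 + e^(-k*(x-x0)))
Solving: e^(-k*(x-x0)) = 1/3
x = x0 + ln(3)/k
ln(3) = 1.0986
x = 22 + 1.0986/1.0
= 22 + 1.0986
= 23.10


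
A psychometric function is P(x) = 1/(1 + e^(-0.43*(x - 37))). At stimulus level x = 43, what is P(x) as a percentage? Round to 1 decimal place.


P(x) = 1/(1 + e^(-0.43*(43 - 37)))
Exponent = -0.43 * 6 = -2.58
e^(-2.58) = 0.075774
P = 1/(1 + 0.075774) = 0.929563
Percentage = 93.0


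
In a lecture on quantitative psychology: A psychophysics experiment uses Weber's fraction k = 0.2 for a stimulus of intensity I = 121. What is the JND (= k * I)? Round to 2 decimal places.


JND = k * I
JND = 0.2 * 121
= 24.20


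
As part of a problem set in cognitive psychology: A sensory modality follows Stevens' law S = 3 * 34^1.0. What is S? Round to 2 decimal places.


S = 3 * 34^1.0
34^1.0 = 34.0
S = 3 * 34.0
= 102.00


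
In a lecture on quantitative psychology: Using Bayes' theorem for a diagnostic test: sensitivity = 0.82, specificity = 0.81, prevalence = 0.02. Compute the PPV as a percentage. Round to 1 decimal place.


PPV = (sens * prev) / (sens * prev + (1-spec) * (1-prev))
Numerator = 0.82 * 0.02 = 0.0164
P(positive and no disease) = (1 - spec) * (1 - prev) = (1 - 0.81) * (1 - 0.02) = 0.1862
Denominator = 0.0164 + 0.1862 = 0.2026
PPV = 0.0164 / 0.2026 = 0.080948
As percentage = 8.1


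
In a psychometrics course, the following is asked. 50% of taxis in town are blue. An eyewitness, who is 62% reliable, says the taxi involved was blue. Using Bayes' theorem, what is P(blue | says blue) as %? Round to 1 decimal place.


P(blue | says blue) = P(says blue | blue)*P(blue) / [P(says blue | blue)*P(blue) + P(says blue | not blue)*P(not blue)]
Numerator = 0.62 * 0.5 = 0.31
False identification = 0.38 * 0.5 = 0.19
P = 0.31 / (0.31 + 0.19)
= 0.31 / 0.5
As percentage = 62.0


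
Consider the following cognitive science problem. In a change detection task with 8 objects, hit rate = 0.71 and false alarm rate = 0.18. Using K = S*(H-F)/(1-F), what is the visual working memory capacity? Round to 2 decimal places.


K = S * (H - F) / (1 - F)
H - F = 0.53
1 - F = 0.82
K = 8 * 0.53 / 0.82
= 5.17


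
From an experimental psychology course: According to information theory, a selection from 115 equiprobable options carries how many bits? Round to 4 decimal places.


H = log2(n)
H = log2(115)
= 6.8455


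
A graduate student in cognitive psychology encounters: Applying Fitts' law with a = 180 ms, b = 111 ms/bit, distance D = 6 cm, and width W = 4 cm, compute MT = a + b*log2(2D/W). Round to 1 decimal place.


MT = 180 + 111 * log2(2*6/4)
2D/W = 3.0
log2(3.0) = 1.585
MT = 180 + 111 * 1.585
= 355.9 ms


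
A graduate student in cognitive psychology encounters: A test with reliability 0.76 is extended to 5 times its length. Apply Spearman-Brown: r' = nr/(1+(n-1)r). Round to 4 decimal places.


r_new = n*r / (1 + (n-1)*r)
Numerator = 5 * 0.76 = 3.8
Denominator = 1 + 4 * 0.76 = 4.04
r_new = 3.8 / 4.04
= 0.9406


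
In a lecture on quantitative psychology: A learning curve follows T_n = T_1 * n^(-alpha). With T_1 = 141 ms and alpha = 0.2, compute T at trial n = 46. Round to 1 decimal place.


T_n = 141 * 46^(-0.2)
46^(-0.2) = 0.464995
T_n = 141 * 0.464995
= 65.6 ms


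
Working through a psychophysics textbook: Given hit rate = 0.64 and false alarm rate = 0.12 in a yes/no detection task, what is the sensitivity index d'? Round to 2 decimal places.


d' = z(HR) - z(FAR)
z(0.64) = 0.3585
z(0.12) = -1.175
d' = 0.3585 - -1.175
= 1.53


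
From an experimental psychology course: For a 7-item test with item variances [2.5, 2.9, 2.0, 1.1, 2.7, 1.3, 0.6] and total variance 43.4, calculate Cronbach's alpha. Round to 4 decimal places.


alpha = (k/(k-1)) * (1 - sum(s_i^2)/s_total^2)
sum(item variances) = 13.1
k/(k-1) = 7/6 = 1.166667
1 - 13.1/43.4 = 1 - 0.301843 = 0.698157
alpha = 1.166667 * 0.698157
= 0.8145


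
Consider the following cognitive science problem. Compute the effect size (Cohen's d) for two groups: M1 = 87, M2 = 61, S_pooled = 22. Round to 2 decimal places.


Cohen's d = (M1 - M2) / S_pooled
= (87 - 61) / 22
= 26 / 22
= 1.18


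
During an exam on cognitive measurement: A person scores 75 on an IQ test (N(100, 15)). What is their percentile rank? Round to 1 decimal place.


z = (IQ - mean) / SD
z = (75 - 100) / 15 = -1.6667
Percentile = Phi(-1.6667) * 100
Phi(-1.6667) = 0.047787
= 4.8


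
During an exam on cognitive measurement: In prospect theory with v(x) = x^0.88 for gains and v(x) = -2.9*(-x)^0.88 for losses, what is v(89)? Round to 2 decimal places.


Since x = 89 >= 0, use v(x) = x^0.88
89^0.88 = 51.9354
v(89) = 51.94


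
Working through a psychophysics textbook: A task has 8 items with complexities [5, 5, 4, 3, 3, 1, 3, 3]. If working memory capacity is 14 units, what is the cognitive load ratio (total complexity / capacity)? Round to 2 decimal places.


Total complexity = 5 + 5 + 4 + 3 + 3 + 1 + 3 + 3 = 27
Load = total / capacity = 27 / 14
= 1.93


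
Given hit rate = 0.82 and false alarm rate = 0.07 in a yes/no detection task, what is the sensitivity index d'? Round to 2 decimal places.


d' = z(HR) - z(FAR)
z(0.82) = 0.9154
z(0.07) = -1.4758
d' = 0.9154 - -1.4758
= 2.39


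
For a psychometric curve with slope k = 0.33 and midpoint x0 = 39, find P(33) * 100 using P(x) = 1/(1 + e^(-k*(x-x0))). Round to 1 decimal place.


P(x) = 1/(1 + e^(-0.33*(33 - 39)))
Exponent = -0.33 * -6 = 1.98
e^(1.98) = 7.242743
P = 1/(1 + 7.242743) = 0.121319
Percentage = 12.1


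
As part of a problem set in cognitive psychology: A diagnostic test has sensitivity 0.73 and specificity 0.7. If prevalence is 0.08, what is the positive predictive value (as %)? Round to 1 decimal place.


PPV = (sens * prev) / (sens * prev + (1-spec) * (1-prev))
Numerator = 0.73 * 0.08 = 0.0584
P(positive and no disease) = (1 - spec) * (1 - prev) = (1 - 0.7) * (1 - 0.08) = 0.276
Denominator = 0.0584 + 0.276 = 0.3344
PPV = 0.0584 / 0.3344 = 0.174641
As percentage = 17.5


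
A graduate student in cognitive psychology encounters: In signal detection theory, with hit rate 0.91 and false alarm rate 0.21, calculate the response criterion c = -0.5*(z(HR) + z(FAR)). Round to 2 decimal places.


c = -0.5 * (z(HR) + z(FAR))
z(0.91) = 1.3408
z(0.21) = -0.8064
c = -0.5 * (1.3408 + -0.8064)
= -0.5 * 0.5344
= -0.27


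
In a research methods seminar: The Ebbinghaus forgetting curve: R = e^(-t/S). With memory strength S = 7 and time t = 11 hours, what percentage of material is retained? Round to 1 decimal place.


R = e^(-t/S)
-t/S = -11/7 = -1.571429
R = e^(-1.571429) = 0.207748
Percentage = 0.207748 * 100
= 20.8


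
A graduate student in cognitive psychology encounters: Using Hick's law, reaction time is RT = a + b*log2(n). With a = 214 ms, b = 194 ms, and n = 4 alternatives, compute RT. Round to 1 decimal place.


RT = 214 + 194 * log2(4)
log2(4) = 2.0
RT = 214 + 194 * 2.0
= 214 + 388.0
= 602.0 ms


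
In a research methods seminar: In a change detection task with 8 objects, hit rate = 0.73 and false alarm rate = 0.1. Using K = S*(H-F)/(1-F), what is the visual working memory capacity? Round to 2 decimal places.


K = S * (H - F) / (1 - F)
H - F = 0.63
1 - F = 0.9
K = 8 * 0.63 / 0.9
= 5.60


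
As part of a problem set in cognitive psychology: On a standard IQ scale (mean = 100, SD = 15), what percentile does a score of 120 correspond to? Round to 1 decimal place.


z = (IQ - mean) / SD
z = (120 - 100) / 15 = 1.3333
Percentile = Phi(1.3333) * 100
Phi(1.3333) = 0.908783
= 90.9


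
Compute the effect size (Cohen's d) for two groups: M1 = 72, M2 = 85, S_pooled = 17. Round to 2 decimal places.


Cohen's d = (M1 - M2) / S_pooled
= (72 - 85) / 17
= -13 / 17
= -0.76


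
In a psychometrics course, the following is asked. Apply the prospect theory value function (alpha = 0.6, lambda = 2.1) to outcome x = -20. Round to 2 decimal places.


Since x = -20 < 0, use v(x) = -lambda*(-x)^alpha
(-x) = 20
20^0.6 = 6.0342
v(-20) = -2.1 * 6.0342
= -12.67


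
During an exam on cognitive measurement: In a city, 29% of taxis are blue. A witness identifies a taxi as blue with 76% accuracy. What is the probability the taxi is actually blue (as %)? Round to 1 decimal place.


P(blue | says blue) = P(says blue | blue)*P(blue) / [P(says blue | blue)*P(blue) + P(says blue | not blue)*P(not blue)]
Numerator = 0.76 * 0.29 = 0.2204
False identification = 0.24 * 0.71 = 0.1704
P = 0.2204 / (0.2204 + 0.1704)
= 0.2204 / 0.3908
As percentage = 56.4


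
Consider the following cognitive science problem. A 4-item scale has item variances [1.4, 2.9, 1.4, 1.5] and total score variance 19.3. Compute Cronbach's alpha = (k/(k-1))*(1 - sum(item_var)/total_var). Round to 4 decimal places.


alpha = (k/(k-1)) * (1 - sum(s_i^2)/s_total^2)
sum(item variances) = 7.2
k/(k-1) = 4/3 = 1.333333
1 - 7.2/19.3 = 1 - 0.373057 = 0.626943
alpha = 1.333333 * 0.626943
= 0.8359


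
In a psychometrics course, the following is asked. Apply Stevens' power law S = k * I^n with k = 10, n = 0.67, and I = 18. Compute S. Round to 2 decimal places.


S = 10 * 18^0.67
18^0.67 = 6.9348
S = 10 * 6.9348
= 69.35


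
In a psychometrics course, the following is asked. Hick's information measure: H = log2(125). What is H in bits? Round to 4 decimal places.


H = log2(n)
H = log2(125)
= 6.9658


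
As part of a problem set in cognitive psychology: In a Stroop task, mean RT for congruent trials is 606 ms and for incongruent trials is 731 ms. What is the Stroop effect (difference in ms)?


Stroop effect = RT(incongruent) - RT(congruent)
= 731 - 606
= 125 ms


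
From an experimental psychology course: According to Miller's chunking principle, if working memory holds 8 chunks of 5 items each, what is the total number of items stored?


Total items = chunks * items_per_chunk
= 8 * 5
= 40


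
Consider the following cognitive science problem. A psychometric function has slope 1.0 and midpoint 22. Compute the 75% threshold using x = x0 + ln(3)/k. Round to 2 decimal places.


At P = 0.75: 0.75 = 1/(1 + e^(-k*(x-x0)))
Solving: e^(-k*(x-x0)) = 1/3
x = x0 + ln(3)/k
ln(3) = 1.0986
x = 22 + 1.0986/1.0
= 22 + 1.0986
= 23.10


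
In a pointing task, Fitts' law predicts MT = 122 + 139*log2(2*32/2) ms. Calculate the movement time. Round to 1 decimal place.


MT = 122 + 139 * log2(2*32/2)
2D/W = 32.0
log2(32.0) = 5.0
MT = 122 + 139 * 5.0
= 817.0 ms


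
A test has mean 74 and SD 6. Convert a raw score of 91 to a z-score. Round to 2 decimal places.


z = (X - mu) / sigma
= (91 - 74) / 6
= 17 / 6
= 2.83


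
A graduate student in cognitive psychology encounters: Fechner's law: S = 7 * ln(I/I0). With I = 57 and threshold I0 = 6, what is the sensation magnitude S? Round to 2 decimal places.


S = 7 * ln(57/6)
I/I0 = 9.5
ln(9.5) = 2.2513
S = 7 * 2.2513
= 15.76


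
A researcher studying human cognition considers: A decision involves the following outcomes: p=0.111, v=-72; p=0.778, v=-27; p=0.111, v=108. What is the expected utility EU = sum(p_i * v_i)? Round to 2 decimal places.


EU = sum(p_i * v_i)
0.111 * -72 = -7.992
0.778 * -27 = -21.006
0.111 * 108 = 11.988
EU = -7.992 + -21.006 + 11.988
= -17.01


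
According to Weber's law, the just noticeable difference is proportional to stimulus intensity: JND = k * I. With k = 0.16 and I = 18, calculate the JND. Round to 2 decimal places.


JND = k * I
JND = 0.16 * 18
= 2.88


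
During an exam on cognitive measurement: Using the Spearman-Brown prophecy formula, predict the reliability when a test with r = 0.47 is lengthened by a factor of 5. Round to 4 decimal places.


r_new = n*r / (1 + (n-1)*r)
Numerator = 5 * 0.47 = 2.35
Denominator = 1 + 4 * 0.47 = 2.88
r_new = 2.35 / 2.88
= 0.8160


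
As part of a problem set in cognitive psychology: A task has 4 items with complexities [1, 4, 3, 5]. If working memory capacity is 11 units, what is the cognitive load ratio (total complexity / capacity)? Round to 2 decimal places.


Total complexity = 1 + 4 + 3 + 5 = 13
Load = total / capacity = 13 / 11
= 1.18


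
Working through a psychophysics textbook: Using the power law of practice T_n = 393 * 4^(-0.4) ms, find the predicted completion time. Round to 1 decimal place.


T_n = 393 * 4^(-0.4)
4^(-0.4) = 0.574349
T_n = 393 * 0.574349
= 225.7 ms


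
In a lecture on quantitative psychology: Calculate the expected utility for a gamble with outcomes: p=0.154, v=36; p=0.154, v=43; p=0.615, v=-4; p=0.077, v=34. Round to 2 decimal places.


EU = sum(p_i * v_i)
0.154 * 36 = 5.544
0.154 * 43 = 6.622
0.615 * -4 = -2.46
0.077 * 34 = 2.618
EU = 5.544 + 6.622 + -2.46 + 2.618
= 12.32


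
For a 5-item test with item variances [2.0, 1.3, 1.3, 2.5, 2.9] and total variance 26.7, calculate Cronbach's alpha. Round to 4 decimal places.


alpha = (k/(k-1)) * (1 - sum(s_i^2)/s_total^2)
sum(item variances) = 10.0
k/(k-1) = 5/4 = 1.25
1 - 10.0/26.7 = 1 - 0.374532 = 0.625468
alpha = 1.25 * 0.625468
= 0.7818


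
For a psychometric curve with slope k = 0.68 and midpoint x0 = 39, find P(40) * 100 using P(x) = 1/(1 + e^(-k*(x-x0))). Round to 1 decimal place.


P(x) = 1/(1 + e^(-0.68*(40 - 39)))
Exponent = -0.68 * 1 = -0.68
e^(-0.68) = 0.506617
P = 1/(1 + 0.506617) = 0.663739
Percentage = 66.4


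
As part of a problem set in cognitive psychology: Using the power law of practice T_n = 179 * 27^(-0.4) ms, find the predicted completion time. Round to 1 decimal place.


T_n = 179 * 27^(-0.4)
27^(-0.4) = 0.267581
T_n = 179 * 0.267581
= 47.9 ms


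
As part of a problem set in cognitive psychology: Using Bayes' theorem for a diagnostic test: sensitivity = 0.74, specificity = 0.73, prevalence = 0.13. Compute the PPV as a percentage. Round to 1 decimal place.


PPV = (sens * prev) / (sens * prev + (1-spec) * (1-prev))
Numerator = 0.74 * 0.13 = 0.0962
P(positive and no disease) = (1 - spec) * (1 - prev) = (1 - 0.73) * (1 - 0.13) = 0.2349
Denominator = 0.0962 + 0.2349 = 0.3311
PPV = 0.0962 / 0.3311 = 0.290547
As percentage = 29.1


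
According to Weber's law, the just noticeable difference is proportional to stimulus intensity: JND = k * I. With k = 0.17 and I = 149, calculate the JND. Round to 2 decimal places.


JND = k * I
JND = 0.17 * 149
= 25.33


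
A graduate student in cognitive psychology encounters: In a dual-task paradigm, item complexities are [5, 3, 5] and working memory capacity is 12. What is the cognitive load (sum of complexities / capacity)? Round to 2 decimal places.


Total complexity = 5 + 3 + 5 = 13
Load = total / capacity = 13 / 12
= 1.08


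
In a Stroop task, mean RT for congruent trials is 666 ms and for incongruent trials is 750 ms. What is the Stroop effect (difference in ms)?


Stroop effect = RT(incongruent) - RT(congruent)
= 750 - 666
= 84 ms


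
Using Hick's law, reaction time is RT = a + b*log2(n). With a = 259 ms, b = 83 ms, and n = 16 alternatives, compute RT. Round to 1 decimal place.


RT = 259 + 83 * log2(16)
log2(16) = 4.0
RT = 259 + 83 * 4.0
= 259 + 332.0
= 591.0 ms


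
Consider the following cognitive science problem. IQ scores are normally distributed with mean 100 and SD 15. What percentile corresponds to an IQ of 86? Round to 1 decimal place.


z = (IQ - mean) / SD
z = (86 - 100) / 15 = -0.9333
Percentile = Phi(-0.9333) * 100
Phi(-0.9333) = 0.175333
= 17.5


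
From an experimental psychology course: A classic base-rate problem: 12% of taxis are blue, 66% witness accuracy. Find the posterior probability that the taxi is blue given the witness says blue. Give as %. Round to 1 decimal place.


P(blue | says blue) = P(says blue | blue)*P(blue) / [P(says blue | blue)*P(blue) + P(says blue | not blue)*P(not blue)]
Numerator = 0.66 * 0.12 = 0.0792
False identification = 0.34 * 0.88 = 0.2992
P = 0.0792 / (0.0792 + 0.2992)
= 0.0792 / 0.3784
As percentage = 20.9


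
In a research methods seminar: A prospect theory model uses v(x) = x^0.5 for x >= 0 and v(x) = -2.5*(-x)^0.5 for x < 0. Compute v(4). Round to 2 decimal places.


Since x = 4 >= 0, use v(x) = x^0.5
4^0.5 = 2.0
v(4) = 2.00


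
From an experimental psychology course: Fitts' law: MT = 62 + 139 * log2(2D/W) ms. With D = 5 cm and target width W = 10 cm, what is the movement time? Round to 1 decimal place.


MT = 62 + 139 * log2(2*5/10)
2D/W = 1.0
log2(1.0) = 0.0
MT = 62 + 139 * 0.0
= 62.0 ms


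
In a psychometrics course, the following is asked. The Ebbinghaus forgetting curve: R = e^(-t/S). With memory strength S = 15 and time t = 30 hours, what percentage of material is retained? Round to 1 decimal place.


R = e^(-t/S)
-t/S = -30/15 = -2.0
R = e^(-2.0) = 0.135335
Percentage = 0.135335 * 100
= 13.5


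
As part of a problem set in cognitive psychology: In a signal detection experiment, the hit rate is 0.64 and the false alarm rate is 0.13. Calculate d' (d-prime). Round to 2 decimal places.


d' = z(HR) - z(FAR)
z(0.64) = 0.3585
z(0.13) = -1.1264
d' = 0.3585 - -1.1264
= 1.48


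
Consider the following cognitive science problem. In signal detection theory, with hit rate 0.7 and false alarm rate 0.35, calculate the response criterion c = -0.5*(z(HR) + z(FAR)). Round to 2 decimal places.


c = -0.5 * (z(HR) + z(FAR))
z(0.7) = 0.5244
z(0.35) = -0.3853
c = -0.5 * (0.5244 + -0.3853)
= -0.5 * 0.1391
= -0.07


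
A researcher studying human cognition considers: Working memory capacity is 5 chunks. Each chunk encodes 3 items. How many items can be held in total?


Total items = chunks * items_per_chunk
= 5 * 3
= 15


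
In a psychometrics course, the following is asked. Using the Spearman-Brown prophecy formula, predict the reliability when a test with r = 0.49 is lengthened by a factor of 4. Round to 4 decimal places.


r_new = n*r / (1 + (n-1)*r)
Numerator = 4 * 0.49 = 1.96
Denominator = 1 + 3 * 0.49 = 2.47
r_new = 1.96 / 2.47
= 0.7935


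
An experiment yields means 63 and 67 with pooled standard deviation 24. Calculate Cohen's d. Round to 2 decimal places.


Cohen's d = (M1 - M2) / S_pooled
= (63 - 67) / 24
= -4 / 24
= -0.17


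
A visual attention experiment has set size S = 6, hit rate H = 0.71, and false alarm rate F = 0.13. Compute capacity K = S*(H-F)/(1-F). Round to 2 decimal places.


K = S * (H - F) / (1 - F)
H - F = 0.58
1 - F = 0.87
K = 6 * 0.58 / 0.87
= 4.00


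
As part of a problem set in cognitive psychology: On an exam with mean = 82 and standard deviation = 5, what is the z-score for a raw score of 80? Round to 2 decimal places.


z = (X - mu) / sigma
= (80 - 82) / 5
= -2 / 5
= -0.40


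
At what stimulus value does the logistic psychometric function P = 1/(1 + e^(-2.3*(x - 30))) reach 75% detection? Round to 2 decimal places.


At P = 0.75: 0.75 = 1/(1 + e^(-k*(x-x0)))
Solving: e^(-k*(x-x0)) = 1/3
x = x0 + ln(3)/k
ln(3) = 1.0986
x = 30 + 1.0986/2.3
= 30 + 0.4777
= 30.48


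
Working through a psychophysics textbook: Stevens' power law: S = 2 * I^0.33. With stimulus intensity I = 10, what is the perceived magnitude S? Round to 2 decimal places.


S = 2 * 10^0.33
10^0.33 = 2.138
S = 2 * 2.138
= 4.28


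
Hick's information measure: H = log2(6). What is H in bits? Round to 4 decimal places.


H = log2(n)
H = log2(6)
= 2.5850


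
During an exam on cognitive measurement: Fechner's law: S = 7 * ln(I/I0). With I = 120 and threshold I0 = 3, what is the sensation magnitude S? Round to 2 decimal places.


S = 7 * ln(120/3)
I/I0 = 40.0
ln(40.0) = 3.6889
S = 7 * 3.6889
= 25.82


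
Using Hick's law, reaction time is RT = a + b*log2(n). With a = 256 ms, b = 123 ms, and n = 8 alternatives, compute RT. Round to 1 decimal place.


RT = 256 + 123 * log2(8)
log2(8) = 3.0
RT = 256 + 123 * 3.0
= 256 + 369.0
= 625.0 ms


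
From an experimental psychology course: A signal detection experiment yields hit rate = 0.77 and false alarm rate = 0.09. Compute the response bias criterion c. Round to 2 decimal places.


c = -0.5 * (z(HR) + z(FAR))
z(0.77) = 0.7388
z(0.09) = -1.3408
c = -0.5 * (0.7388 + -1.3408)
= -0.5 * -0.602
= 0.30


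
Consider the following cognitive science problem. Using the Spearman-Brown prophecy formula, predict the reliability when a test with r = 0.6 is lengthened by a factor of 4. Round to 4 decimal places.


r_new = n*r / (1 + (n-1)*r)
Numerator = 4 * 0.6 = 2.4
Denominator = 1 + 3 * 0.6 = 2.8
r_new = 2.4 / 2.8
= 0.8571


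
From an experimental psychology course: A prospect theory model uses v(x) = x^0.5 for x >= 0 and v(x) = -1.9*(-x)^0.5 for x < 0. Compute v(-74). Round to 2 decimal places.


Since x = -74 < 0, use v(x) = -lambda*(-x)^alpha
(-x) = 74
74^0.5 = 8.6023
v(-74) = -1.9 * 8.6023
= -16.34


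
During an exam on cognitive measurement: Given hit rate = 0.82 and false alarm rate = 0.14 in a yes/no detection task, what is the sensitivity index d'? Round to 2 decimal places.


d' = z(HR) - z(FAR)
z(0.82) = 0.9154
z(0.14) = -1.0803
d' = 0.9154 - -1.0803
= 2.00


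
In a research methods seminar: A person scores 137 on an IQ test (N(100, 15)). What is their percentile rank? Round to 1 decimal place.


z = (IQ - mean) / SD
z = (137 - 100) / 15 = 2.4667
Percentile = Phi(2.4667) * 100
Phi(2.4667) = 0.993182
= 99.3


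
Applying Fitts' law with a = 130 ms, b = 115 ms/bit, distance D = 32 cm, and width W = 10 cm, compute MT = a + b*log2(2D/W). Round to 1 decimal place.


MT = 130 + 115 * log2(2*32/10)
2D/W = 6.4
log2(6.4) = 2.6781
MT = 130 + 115 * 2.6781
= 438.0 ms


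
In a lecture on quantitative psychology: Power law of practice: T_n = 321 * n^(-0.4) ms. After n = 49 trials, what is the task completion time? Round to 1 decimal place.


T_n = 321 * 49^(-0.4)
49^(-0.4) = 0.210825
T_n = 321 * 0.210825
= 67.7 ms


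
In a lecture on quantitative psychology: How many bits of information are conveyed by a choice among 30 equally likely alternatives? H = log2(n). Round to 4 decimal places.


H = log2(n)
H = log2(30)
= 4.9069


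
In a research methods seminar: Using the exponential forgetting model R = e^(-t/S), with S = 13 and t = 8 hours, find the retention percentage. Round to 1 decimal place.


R = e^(-t/S)
-t/S = -8/13 = -0.615385
R = e^(-0.615385) = 0.540433
Percentage = 0.540433 * 100
= 54.0


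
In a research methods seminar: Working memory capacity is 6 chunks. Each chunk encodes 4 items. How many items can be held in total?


Total items = chunks * items_per_chunk
= 6 * 4
= 24


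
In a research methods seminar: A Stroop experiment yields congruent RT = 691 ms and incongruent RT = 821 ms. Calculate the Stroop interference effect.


Stroop effect = RT(incongruent) - RT(congruent)
= 821 - 691
= 130 ms


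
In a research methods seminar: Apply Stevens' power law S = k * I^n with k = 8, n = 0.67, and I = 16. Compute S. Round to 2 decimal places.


S = 8 * 16^0.67
16^0.67 = 6.4086
S = 8 * 6.4086
= 51.27


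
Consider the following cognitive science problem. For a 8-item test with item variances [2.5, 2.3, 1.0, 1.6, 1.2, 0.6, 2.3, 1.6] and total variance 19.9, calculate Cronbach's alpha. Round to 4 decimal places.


alpha = (k/(k-1)) * (1 - sum(s_i^2)/s_total^2)
sum(item variances) = 13.1
k/(k-1) = 8/7 = 1.142857
1 - 13.1/19.9 = 1 - 0.658291 = 0.341709
alpha = 1.142857 * 0.341709
= 0.3905


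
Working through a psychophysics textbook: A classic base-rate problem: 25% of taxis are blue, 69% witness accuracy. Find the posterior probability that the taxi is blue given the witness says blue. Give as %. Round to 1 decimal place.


P(blue | says blue) = P(says blue | blue)*P(blue) / [P(says blue | blue)*P(blue) + P(says blue | not blue)*P(not blue)]
Numerator = 0.69 * 0.25 = 0.1725
False identification = 0.31 * 0.75 = 0.2325
P = 0.1725 / (0.1725 + 0.2325)
= 0.1725 / 0.405
As percentage = 42.6


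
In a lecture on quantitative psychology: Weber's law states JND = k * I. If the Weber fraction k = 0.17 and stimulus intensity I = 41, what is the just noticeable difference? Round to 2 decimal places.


JND = k * I
JND = 0.17 * 41
= 6.97


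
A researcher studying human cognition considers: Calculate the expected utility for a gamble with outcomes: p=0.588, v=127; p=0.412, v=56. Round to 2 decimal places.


EU = sum(p_i * v_i)
0.588 * 127 = 74.676
0.412 * 56 = 23.072
EU = 74.676 + 23.072
= 97.75


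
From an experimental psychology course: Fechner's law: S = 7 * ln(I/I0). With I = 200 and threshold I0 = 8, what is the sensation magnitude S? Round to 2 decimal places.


S = 7 * ln(200/8)
I/I0 = 25.0
ln(25.0) = 3.2189
S = 7 * 3.2189
= 22.53


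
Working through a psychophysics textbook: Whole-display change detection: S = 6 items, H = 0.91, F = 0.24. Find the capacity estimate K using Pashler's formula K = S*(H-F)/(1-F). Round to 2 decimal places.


K = S * (H - F) / (1 - F)
H - F = 0.67
1 - F = 0.76
K = 6 * 0.67 / 0.76
= 5.29


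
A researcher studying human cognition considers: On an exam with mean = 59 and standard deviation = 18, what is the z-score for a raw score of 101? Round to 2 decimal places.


z = (X - mu) / sigma
= (101 - 59) / 18
= 42 / 18
= 2.33


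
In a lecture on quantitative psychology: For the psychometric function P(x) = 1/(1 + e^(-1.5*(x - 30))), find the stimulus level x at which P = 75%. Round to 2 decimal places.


At P = 0.75: 0.75 = 1/(1 + e^(-k*(x-x0)))
Solving: e^(-k*(x-x0)) = 1/3
x = x0 + ln(3)/k
ln(3) = 1.0986
x = 30 + 1.0986/1.5
= 30 + 0.7324
= 30.73


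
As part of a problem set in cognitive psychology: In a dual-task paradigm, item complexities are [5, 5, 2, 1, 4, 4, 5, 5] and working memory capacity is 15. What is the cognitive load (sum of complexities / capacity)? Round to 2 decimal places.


Total complexity = 5 + 5 + 2 + 1 + 4 + 4 + 5 + 5 = 31
Load = total / capacity = 31 / 15
= 2.07


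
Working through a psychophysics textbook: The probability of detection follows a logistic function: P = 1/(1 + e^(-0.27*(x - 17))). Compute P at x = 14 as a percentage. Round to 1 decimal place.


P(x) = 1/(1 + e^(-0.27*(14 - 17)))
Exponent = -0.27 * -3 = 0.81
e^(0.81) = 2.247908
P = 1/(1 + 2.247908) = 0.30789
Percentage = 30.8


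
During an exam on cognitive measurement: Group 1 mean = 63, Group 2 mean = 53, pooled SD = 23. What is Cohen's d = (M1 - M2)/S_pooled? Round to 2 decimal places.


Cohen's d = (M1 - M2) / S_pooled
= (63 - 53) / 23
= 10 / 23
= 0.43


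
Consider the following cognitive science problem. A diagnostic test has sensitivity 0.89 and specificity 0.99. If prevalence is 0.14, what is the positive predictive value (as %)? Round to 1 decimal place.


PPV = (sens * prev) / (sens * prev + (1-spec) * (1-prev))
Numerator = 0.89 * 0.14 = 0.1246
P(positive and no disease) = (1 - spec) * (1 - prev) = (1 - 0.99) * (1 - 0.14) = 0.0086
Denominator = 0.1246 + 0.0086 = 0.1332
PPV = 0.1246 / 0.1332 = 0.935435
As percentage = 93.5


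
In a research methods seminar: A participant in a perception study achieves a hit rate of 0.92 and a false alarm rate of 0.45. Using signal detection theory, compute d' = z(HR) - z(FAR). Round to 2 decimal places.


d' = z(HR) - z(FAR)
z(0.92) = 1.4051
z(0.45) = -0.1257
d' = 1.4051 - -0.1257
= 1.53


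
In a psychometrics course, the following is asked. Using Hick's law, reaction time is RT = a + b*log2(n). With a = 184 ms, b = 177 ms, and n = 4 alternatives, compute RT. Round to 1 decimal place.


RT = 184 + 177 * log2(4)
log2(4) = 2.0
RT = 184 + 177 * 2.0
= 184 + 354.0
= 538.0 ms


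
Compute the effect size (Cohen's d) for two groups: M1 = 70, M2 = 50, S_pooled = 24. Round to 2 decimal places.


Cohen's d = (M1 - M2) / S_pooled
= (70 - 50) / 24
= 20 / 24
= 0.83


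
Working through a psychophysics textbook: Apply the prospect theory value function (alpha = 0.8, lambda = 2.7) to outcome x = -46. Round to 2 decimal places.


Since x = -46 < 0, use v(x) = -lambda*(-x)^alpha
(-x) = 46
46^0.8 = 21.3898
v(-46) = -2.7 * 21.3898
= -57.75


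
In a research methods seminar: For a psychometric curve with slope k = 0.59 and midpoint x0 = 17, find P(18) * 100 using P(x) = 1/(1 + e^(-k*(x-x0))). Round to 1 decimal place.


P(x) = 1/(1 + e^(-0.59*(18 - 17)))
Exponent = -0.59 * 1 = -0.59
e^(-0.59) = 0.554327
P = 1/(1 + 0.554327) = 0.643365
Percentage = 64.3


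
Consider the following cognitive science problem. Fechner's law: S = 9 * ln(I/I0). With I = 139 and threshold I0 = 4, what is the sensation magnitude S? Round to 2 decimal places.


S = 9 * ln(139/4)
I/I0 = 34.75
ln(34.75) = 3.5482
S = 9 * 3.5482
= 31.93


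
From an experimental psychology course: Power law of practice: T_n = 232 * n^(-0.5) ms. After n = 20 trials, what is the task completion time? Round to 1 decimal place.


T_n = 232 * 20^(-0.5)
20^(-0.5) = 0.223607
T_n = 232 * 0.223607
= 51.9 ms


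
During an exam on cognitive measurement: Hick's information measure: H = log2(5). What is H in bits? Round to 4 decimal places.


H = log2(n)
H = log2(5)
= 2.3219


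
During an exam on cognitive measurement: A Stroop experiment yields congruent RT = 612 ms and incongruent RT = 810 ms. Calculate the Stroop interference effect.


Stroop effect = RT(incongruent) - RT(congruent)
= 810 - 612
= 198 ms


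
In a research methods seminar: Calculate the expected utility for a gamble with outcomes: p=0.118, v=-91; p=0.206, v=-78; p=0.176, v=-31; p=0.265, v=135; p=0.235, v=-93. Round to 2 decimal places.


EU = sum(p_i * v_i)
0.118 * -91 = -10.738
0.206 * -78 = -16.068
0.176 * -31 = -5.456
0.265 * 135 = 35.775
0.235 * -93 = -21.855
EU = -10.738 + -16.068 + -5.456 + 35.775 + -21.855
= -18.34


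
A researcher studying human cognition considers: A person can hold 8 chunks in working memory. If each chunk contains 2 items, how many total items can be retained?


Total items = chunks * items_per_chunk
= 8 * 2
= 16


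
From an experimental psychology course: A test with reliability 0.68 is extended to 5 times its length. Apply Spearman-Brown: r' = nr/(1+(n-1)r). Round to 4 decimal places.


r_new = n*r / (1 + (n-1)*r)
Numerator = 5 * 0.68 = 3.4
Denominator = 1 + 4 * 0.68 = 3.72
r_new = 3.4 / 3.72
= 0.9140


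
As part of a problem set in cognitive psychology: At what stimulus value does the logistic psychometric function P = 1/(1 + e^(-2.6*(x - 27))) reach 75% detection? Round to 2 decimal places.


At P = 0.75: 0.75 = 1/(1 + e^(-k*(x-x0)))
Solving: e^(-k*(x-x0)) = 1/3
x = x0 + ln(3)/k
ln(3) = 1.0986
x = 27 + 1.0986/2.6
= 27 + 0.4225
= 27.42


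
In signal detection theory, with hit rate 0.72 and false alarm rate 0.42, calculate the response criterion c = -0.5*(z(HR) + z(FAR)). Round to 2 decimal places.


c = -0.5 * (z(HR) + z(FAR))
z(0.72) = 0.5828
z(0.42) = -0.2019
c = -0.5 * (0.5828 + -0.2019)
= -0.5 * 0.3809
= -0.19


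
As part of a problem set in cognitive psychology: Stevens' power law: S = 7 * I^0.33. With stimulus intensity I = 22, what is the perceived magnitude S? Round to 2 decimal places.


S = 7 * 22^0.33
22^0.33 = 2.7733
S = 7 * 2.7733
= 19.41


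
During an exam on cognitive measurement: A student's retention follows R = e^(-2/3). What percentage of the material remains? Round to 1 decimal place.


R = e^(-t/S)
-t/S = -2/3 = -0.666667
R = e^(-0.666667) = 0.513417
Percentage = 0.513417 * 100
= 51.3


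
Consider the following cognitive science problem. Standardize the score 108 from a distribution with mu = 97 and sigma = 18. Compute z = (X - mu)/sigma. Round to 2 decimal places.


z = (X - mu) / sigma
= (108 - 97) / 18
= 11 / 18
= 0.61


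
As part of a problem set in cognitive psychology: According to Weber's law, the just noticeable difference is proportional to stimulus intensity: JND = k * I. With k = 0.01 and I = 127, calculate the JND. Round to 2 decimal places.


JND = k * I
JND = 0.01 * 127
= 1.27


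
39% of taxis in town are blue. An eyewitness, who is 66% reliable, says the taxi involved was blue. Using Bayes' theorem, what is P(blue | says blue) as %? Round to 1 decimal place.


P(blue | says blue) = P(says blue | blue)*P(blue) / [P(says blue | blue)*P(blue) + P(says blue | not blue)*P(not blue)]
Numerator = 0.66 * 0.39 = 0.2574
False identification = 0.34 * 0.61 = 0.2074
P = 0.2574 / (0.2574 + 0.2074)
= 0.2574 / 0.4648
As percentage = 55.4


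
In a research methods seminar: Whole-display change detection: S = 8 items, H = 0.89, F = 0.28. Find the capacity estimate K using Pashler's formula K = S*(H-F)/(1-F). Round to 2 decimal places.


K = S * (H - F) / (1 - F)
H - F = 0.61
1 - F = 0.72
K = 8 * 0.61 / 0.72
= 6.78


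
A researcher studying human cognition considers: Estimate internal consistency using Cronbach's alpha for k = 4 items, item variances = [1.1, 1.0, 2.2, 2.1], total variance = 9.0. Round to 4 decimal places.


alpha = (k/(k-1)) * (1 - sum(s_i^2)/s_total^2)
sum(item variances) = 6.4
k/(k-1) = 4/3 = 1.333333
1 - 6.4/9.0 = 1 - 0.711111 = 0.288889
alpha = 1.333333 * 0.288889
= 0.3852


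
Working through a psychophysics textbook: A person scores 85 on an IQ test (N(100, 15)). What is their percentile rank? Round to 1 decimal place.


z = (IQ - mean) / SD
z = (85 - 100) / 15 = -1.0
Percentile = Phi(-1.0) * 100
Phi(-1.0) = 0.158655
= 15.9


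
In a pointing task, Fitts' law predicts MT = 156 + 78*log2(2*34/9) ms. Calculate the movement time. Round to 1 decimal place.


MT = 156 + 78 * log2(2*34/9)
2D/W = 7.555556
log2(7.555556) = 2.9175
MT = 156 + 78 * 2.9175
= 383.6 ms


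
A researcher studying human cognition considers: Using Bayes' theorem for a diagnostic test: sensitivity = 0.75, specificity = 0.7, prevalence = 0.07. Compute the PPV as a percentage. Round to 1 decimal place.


PPV = (sens * prev) / (sens * prev + (1-spec) * (1-prev))
Numerator = 0.75 * 0.07 = 0.0525
P(positive and no disease) = (1 - spec) * (1 - prev) = (1 - 0.7) * (1 - 0.07) = 0.279
Denominator = 0.0525 + 0.279 = 0.3315
PPV = 0.0525 / 0.3315 = 0.158371
As percentage = 15.8
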